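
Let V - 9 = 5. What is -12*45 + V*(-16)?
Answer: -764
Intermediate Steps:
V = 14 (V = 9 + 5 = 14)
-12*45 + V*(-16) = -12*45 + 14*(-16) = -540 - 224 = -764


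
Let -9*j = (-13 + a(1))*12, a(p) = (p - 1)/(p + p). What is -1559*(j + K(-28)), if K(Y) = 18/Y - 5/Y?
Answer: -2209103/84 ≈ -26299.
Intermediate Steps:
a(p) = (-1 + p)/(2*p) (a(p) = (-1 + p)/((2*p)) = (-1 + p)*(1/(2*p)) = (-1 + p)/(2*p))
K(Y) = 13/Y
j = 52/3 (j = -(-13 + (½)*(-1 + 1)/1)*12/9 = -(-13 + (½)*1*0)*12/9 = -(-13 + 0)*12/9 = -(-13)*12/9 = -⅑*(-156) = 52/3 ≈ 17.333)
-1559*(j + K(-28)) = -1559*(52/3 + 13/(-28)) = -1559*(52/3 + 13*(-1/28)) = -1559*(52/3 - 13/28) = -1559*1417/84 = -1*2209103/84 = -2209103/84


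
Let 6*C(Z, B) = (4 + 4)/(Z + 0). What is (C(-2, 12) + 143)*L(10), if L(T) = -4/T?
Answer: -854/15 ≈ -56.933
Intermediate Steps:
C(Z, B) = 4/(3*Z) (C(Z, B) = ((4 + 4)/(Z + 0))/6 = (8/Z)/6 = 4/(3*Z))
(C(-2, 12) + 143)*L(10) = ((4/3)/(-2) + 143)*(-4/10) = ((4/3)*(-½) + 143)*(-4*⅒) = (-⅔ + 143)*(-⅖) = (427/3)*(-⅖) = -854/15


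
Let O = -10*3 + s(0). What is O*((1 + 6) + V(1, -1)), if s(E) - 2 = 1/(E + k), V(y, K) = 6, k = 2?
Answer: -715/2 ≈ -357.50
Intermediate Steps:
s(E) = 2 + 1/(2 + E) (s(E) = 2 + 1/(E + 2) = 2 + 1/(2 + E))
O = -55/2 (O = -10*3 + (5 + 2*0)/(2 + 0) = -30 + (5 + 0)/2 = -30 + (½)*5 = -30 + 5/2 = -55/2 ≈ -27.500)
O*((1 + 6) + V(1, -1)) = -55*((1 + 6) + 6)/2 = -55*(7 + 6)/2 = -55/2*13 = -715/2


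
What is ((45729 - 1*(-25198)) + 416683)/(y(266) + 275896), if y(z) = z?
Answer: 243805/138081 ≈ 1.7657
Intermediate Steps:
((45729 - 1*(-25198)) + 416683)/(y(266) + 275896) = ((45729 - 1*(-25198)) + 416683)/(266 + 275896) = ((45729 + 25198) + 416683)/276162 = (70927 + 416683)*(1/276162) = 487610*(1/276162) = 243805/138081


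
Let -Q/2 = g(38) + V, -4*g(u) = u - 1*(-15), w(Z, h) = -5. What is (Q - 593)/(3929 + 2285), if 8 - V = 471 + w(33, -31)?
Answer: 699/12428 ≈ 0.056244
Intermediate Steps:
g(u) = -15/4 - u/4 (g(u) = -(u - 1*(-15))/4 = -(u + 15)/4 = -(15 + u)/4 = -15/4 - u/4)
V = -458 (V = 8 - (471 - 5) = 8 - 1*466 = 8 - 466 = -458)
Q = 1885/2 (Q = -2*((-15/4 - ¼*38) - 458) = -2*((-15/4 - 19/2) - 458) = -2*(-53/4 - 458) = -2*(-1885/4) = 1885/2 ≈ 942.50)
(Q - 593)/(3929 + 2285) = (1885/2 - 593)/(3929 + 2285) = (699/2)/6214 = (699/2)*(1/6214) = 699/12428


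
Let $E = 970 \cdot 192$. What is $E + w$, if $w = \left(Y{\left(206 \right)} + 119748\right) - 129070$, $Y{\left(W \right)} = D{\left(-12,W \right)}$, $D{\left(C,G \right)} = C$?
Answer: $176906$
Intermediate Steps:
$Y{\left(W \right)} = -12$
$E = 186240$
$w = -9334$ ($w = \left(-12 + 119748\right) - 129070 = 119736 - 129070 = -9334$)
$E + w = 186240 - 9334 = 176906$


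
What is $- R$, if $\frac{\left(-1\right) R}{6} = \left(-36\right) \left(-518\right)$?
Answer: $111888$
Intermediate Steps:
$R = -111888$ ($R = - 6 \left(\left(-36\right) \left(-518\right)\right) = \left(-6\right) 18648 = -111888$)
$- R = \left(-1\right) \left(-111888\right) = 111888$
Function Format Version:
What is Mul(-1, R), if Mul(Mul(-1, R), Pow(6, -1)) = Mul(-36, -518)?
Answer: 111888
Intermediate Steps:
R = -111888 (R = Mul(-6, Mul(-36, -518)) = Mul(-6, 18648) = -111888)
Mul(-1, R) = Mul(-1, -111888) = 111888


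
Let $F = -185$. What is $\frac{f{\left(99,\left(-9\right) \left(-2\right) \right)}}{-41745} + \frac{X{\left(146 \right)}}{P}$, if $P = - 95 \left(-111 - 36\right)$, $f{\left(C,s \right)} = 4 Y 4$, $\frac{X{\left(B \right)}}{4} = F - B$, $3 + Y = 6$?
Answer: $- \frac{745876}{7772919} \approx -0.095958$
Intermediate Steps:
$Y = 3$ ($Y = -3 + 6 = 3$)
$X{\left(B \right)} = -740 - 4 B$ ($X{\left(B \right)} = 4 \left(-185 - B\right) = -740 - 4 B$)
$f{\left(C,s \right)} = 48$ ($f{\left(C,s \right)} = 4 \cdot 3 \cdot 4 = 12 \cdot 4 = 48$)
$P = 13965$ ($P = \left(-95\right) \left(-147\right) = 13965$)
$\frac{f{\left(99,\left(-9\right) \left(-2\right) \right)}}{-41745} + \frac{X{\left(146 \right)}}{P} = \frac{48}{-41745} + \frac{-740 - 584}{13965} = 48 \left(- \frac{1}{41745}\right) + \left(-740 - 584\right) \frac{1}{13965} = - \frac{16}{13915} - \frac{1324}{13965} = - \frac{745876}{7772919}$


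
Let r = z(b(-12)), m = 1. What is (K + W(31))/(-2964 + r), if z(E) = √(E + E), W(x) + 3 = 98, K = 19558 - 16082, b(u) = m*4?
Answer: -2646111/2196322 - 3571*√2/4392644 ≈ -1.2059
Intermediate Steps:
b(u) = 4 (b(u) = 1*4 = 4)
K = 3476
W(x) = 95 (W(x) = -3 + 98 = 95)
z(E) = √2*√E (z(E) = √(2*E) = √2*√E)
r = 2*√2 (r = √2*√4 = √2*2 = 2*√2 ≈ 2.8284)
(K + W(31))/(-2964 + r) = (3476 + 95)/(-2964 + 2*√2) = 3571/(-2964 + 2*√2)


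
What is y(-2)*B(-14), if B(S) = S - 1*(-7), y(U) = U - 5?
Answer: 49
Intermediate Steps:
y(U) = -5 + U
B(S) = 7 + S (B(S) = S + 7 = 7 + S)
y(-2)*B(-14) = (-5 - 2)*(7 - 14) = -7*(-7) = 49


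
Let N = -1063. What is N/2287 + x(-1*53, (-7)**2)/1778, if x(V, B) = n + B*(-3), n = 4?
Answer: -2217055/4066286 ≈ -0.54523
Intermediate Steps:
x(V, B) = 4 - 3*B (x(V, B) = 4 + B*(-3) = 4 - 3*B)
N/2287 + x(-1*53, (-7)**2)/1778 = -1063/2287 + (4 - 3*(-7)**2)/1778 = -1063*1/2287 + (4 - 3*49)*(1/1778) = -1063/2287 + (4 - 147)*(1/1778) = -1063/2287 - 143*1/1778 = -1063/2287 - 143/1778 = -2217055/4066286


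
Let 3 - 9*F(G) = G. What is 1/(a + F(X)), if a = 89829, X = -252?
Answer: 3/269572 ≈ 1.1129e-5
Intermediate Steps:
F(G) = ⅓ - G/9
1/(a + F(X)) = 1/(89829 + (⅓ - ⅑*(-252))) = 1/(89829 + (⅓ + 28)) = 1/(89829 + 85/3) = 1/(269572/3) = 3/269572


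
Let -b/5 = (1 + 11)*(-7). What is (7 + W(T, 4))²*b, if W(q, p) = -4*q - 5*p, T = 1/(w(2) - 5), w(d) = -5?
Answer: 333396/5 ≈ 66679.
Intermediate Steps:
T = -⅒ (T = 1/(-5 - 5) = 1/(-10) = -⅒ ≈ -0.10000)
b = 420 (b = -5*(1 + 11)*(-7) = -60*(-7) = -5*(-84) = 420)
W(q, p) = -5*p - 4*q
(7 + W(T, 4))²*b = (7 + (-5*4 - 4*(-⅒)))²*420 = (7 + (-20 + ⅖))²*420 = (7 - 98/5)²*420 = (-63/5)²*420 = (3969/25)*420 = 333396/5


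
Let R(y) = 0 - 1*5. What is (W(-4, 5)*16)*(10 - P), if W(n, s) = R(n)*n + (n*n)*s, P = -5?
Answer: 24000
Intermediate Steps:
R(y) = -5 (R(y) = 0 - 5 = -5)
W(n, s) = -5*n + s*n² (W(n, s) = -5*n + (n*n)*s = -5*n + n²*s = -5*n + s*n²)
(W(-4, 5)*16)*(10 - P) = (-4*(-5 - 4*5)*16)*(10 - 1*(-5)) = (-4*(-5 - 20)*16)*(10 + 5) = (-4*(-25)*16)*15 = (100*16)*15 = 1600*15 = 24000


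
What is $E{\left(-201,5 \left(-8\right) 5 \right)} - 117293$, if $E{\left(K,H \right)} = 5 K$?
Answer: $-118298$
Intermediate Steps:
$E{\left(-201,5 \left(-8\right) 5 \right)} - 117293 = 5 \left(-201\right) - 117293 = -1005 - 117293 = -118298$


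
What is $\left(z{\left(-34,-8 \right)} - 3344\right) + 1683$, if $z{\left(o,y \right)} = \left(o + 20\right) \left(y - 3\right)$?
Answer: $-1507$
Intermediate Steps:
$z{\left(o,y \right)} = \left(-3 + y\right) \left(20 + o\right)$ ($z{\left(o,y \right)} = \left(20 + o\right) \left(-3 + y\right) = \left(-3 + y\right) \left(20 + o\right)$)
$\left(z{\left(-34,-8 \right)} - 3344\right) + 1683 = \left(\left(-60 - -102 + 20 \left(-8\right) - -272\right) - 3344\right) + 1683 = \left(\left(-60 + 102 - 160 + 272\right) - 3344\right) + 1683 = \left(154 - 3344\right) + 1683 = -3190 + 1683 = -1507$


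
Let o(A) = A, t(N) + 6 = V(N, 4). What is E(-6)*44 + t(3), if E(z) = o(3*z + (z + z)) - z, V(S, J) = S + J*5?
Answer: -1039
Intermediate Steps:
V(S, J) = S + 5*J
t(N) = 14 + N (t(N) = -6 + (N + 5*4) = -6 + (N + 20) = -6 + (20 + N) = 14 + N)
E(z) = 4*z (E(z) = (3*z + (z + z)) - z = (3*z + 2*z) - z = 5*z - z = 4*z)
E(-6)*44 + t(3) = (4*(-6))*44 + (14 + 3) = -24*44 + 17 = -1056 + 17 = -1039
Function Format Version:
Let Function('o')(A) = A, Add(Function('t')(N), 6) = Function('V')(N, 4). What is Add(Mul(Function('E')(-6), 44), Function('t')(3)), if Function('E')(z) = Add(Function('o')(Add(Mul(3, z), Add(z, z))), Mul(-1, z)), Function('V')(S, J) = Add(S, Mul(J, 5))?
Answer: -1039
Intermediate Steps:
Function('V')(S, J) = Add(S, Mul(5, J))
Function('t')(N) = Add(14, N) (Function('t')(N) = Add(-6, Add(N, Mul(5, 4))) = Add(-6, Add(N, 20)) = Add(-6, Add(20, N)) = Add(14, N))
Function('E')(z) = Mul(4, z) (Function('E')(z) = Add(Add(Mul(3, z), Add(z, z)), Mul(-1, z)) = Add(Add(Mul(3, z), Mul(2, z)), Mul(-1, z)) = Add(Mul(5, z), Mul(-1, z)) = Mul(4, z))
Add(Mul(Function('E')(-6), 44), Function('t')(3)) = Add(Mul(Mul(4, -6), 44), Add(14, 3)) = Add(Mul(-24, 44), 17) = Add(-1056, 17) = -1039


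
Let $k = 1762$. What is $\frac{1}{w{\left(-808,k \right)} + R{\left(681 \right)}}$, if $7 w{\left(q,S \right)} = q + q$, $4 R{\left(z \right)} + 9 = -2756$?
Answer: $- \frac{28}{25819} \approx -0.0010845$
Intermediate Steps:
$R{\left(z \right)} = - \frac{2765}{4}$ ($R{\left(z \right)} = - \frac{9}{4} + \frac{1}{4} \left(-2756\right) = - \frac{9}{4} - 689 = - \frac{2765}{4}$)
$w{\left(q,S \right)} = \frac{2 q}{7}$ ($w{\left(q,S \right)} = \frac{q + q}{7} = \frac{2 q}{7}$)
$\frac{1}{w{\left(-808,k \right)} + R{\left(681 \right)}} = \frac{1}{\frac{2}{7} \left(-808\right) - \frac{2765}{4}} = \frac{1}{- \frac{1616}{7} - \frac{2765}{4}} = \frac{1}{- \frac{25819}{28}} = - \frac{28}{25819}$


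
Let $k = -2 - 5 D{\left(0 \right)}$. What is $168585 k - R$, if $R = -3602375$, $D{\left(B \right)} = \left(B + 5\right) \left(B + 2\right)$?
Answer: $-5164045$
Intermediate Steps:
$D{\left(B \right)} = \left(2 + B\right) \left(5 + B\right)$ ($D{\left(B \right)} = \left(5 + B\right) \left(2 + B\right) = \left(2 + B\right) \left(5 + B\right)$)
$k = -52$ ($k = -2 - 5 \left(10 + 0^{2} + 7 \cdot 0\right) = -2 - 5 \left(10 + 0 + 0\right) = -2 - 50 = -52$)
$168585 k - R = 168585 \left(-52\right) - -3602375 = -8766420 + 3602375 = -5164045$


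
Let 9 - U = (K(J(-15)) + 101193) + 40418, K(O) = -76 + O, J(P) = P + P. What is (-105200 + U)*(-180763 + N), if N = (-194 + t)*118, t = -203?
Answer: 56150229864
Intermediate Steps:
J(P) = 2*P
N = -46846 (N = (-194 - 203)*118 = -397*118 = -46846)
U = -141496 (U = 9 - (((-76 + 2*(-15)) + 101193) + 40418) = 9 - (((-76 - 30) + 101193) + 40418) = 9 - ((-106 + 101193) + 40418) = 9 - (101087 + 40418) = 9 - 1*141505 = 9 - 141505 = -141496)
(-105200 + U)*(-180763 + N) = (-105200 - 141496)*(-180763 - 46846) = -246696*(-227609) = 56150229864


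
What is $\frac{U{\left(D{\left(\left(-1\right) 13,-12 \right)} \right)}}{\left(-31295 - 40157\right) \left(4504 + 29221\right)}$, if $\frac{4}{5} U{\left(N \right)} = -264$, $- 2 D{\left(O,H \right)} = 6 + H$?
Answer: $\frac{33}{240971870} \approx 1.3695 \cdot 10^{-7}$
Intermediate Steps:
$D{\left(O,H \right)} = -3 - \frac{H}{2}$ ($D{\left(O,H \right)} = - \frac{6 + H}{2} = -3 - \frac{H}{2}$)
$U{\left(N \right)} = -330$ ($U{\left(N \right)} = \frac{5}{4} \left(-264\right) = -330$)
$\frac{U{\left(D{\left(\left(-1\right) 13,-12 \right)} \right)}}{\left(-31295 - 40157\right) \left(4504 + 29221\right)} = - \frac{330}{\left(-31295 - 40157\right) \left(4504 + 29221\right)} = - \frac{330}{\left(-71452\right) 33725} = - \frac{330}{-2409718700} = \left(-330\right) \left(- \frac{1}{2409718700}\right) = \frac{33}{240971870}$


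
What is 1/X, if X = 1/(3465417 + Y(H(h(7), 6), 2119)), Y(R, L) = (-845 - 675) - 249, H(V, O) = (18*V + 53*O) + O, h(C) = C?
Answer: 3463648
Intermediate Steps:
H(V, O) = 18*V + 54*O
Y(R, L) = -1769 (Y(R, L) = -1520 - 249 = -1769)
X = 1/3463648 (X = 1/(3465417 - 1769) = 1/3463648 ≈ 2.8871e-7)
1/X = 1/(1/3463648) = 3463648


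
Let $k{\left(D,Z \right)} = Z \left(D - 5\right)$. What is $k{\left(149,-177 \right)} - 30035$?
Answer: $-55523$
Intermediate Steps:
$k{\left(D,Z \right)} = Z \left(-5 + D\right)$
$k{\left(149,-177 \right)} - 30035 = - 177 \left(-5 + 149\right) - 30035 = \left(-177\right) 144 - 30035 = -25488 - 30035 = -55523$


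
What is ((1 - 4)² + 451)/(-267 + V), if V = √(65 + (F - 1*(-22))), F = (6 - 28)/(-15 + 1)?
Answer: -859740/498403 - 920*√1085/498403 ≈ -1.7858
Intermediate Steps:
F = 11/7 (F = -22/(-14) = -22*(-1/14) = 11/7 ≈ 1.5714)
V = 2*√1085/7 (V = √(65 + (11/7 - 1*(-22))) = √(65 + (11/7 + 22)) = √(65 + 165/7) = √(620/7) = 2*√1085/7 ≈ 9.4112)
((1 - 4)² + 451)/(-267 + V) = ((1 - 4)² + 451)/(-267 + 2*√1085/7) = ((-3)² + 451)/(-267 + 2*√1085/7) = (9 + 451)/(-267 + 2*√1085/7) = 460/(-267 + 2*√1085/7)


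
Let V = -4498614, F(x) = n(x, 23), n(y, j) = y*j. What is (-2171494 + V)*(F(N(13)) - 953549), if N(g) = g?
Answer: 6358280451000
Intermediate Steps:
n(y, j) = j*y
F(x) = 23*x
(-2171494 + V)*(F(N(13)) - 953549) = (-2171494 - 4498614)*(23*13 - 953549) = -6670108*(299 - 953549) = -6670108*(-953250) = 6358280451000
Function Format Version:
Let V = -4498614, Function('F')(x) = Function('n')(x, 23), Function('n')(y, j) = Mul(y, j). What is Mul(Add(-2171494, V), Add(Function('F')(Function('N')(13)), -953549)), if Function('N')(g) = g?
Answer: 6358280451000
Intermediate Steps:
Function('n')(y, j) = Mul(j, y)
Function('F')(x) = Mul(23, x)
Mul(Add(-2171494, V), Add(Function('F')(Function('N')(13)), -953549)) = Mul(Add(-2171494, -4498614), Add(Mul(23, 13), -953549)) = Mul(-6670108, Add(299, -953549)) = Mul(-6670108, -953250) = 6358280451000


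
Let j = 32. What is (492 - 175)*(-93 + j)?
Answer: -19337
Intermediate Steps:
(492 - 175)*(-93 + j) = (492 - 175)*(-93 + 32) = 317*(-61) = -19337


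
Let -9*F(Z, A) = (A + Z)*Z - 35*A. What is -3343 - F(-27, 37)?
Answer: -31652/9 ≈ -3516.9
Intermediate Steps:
F(Z, A) = 35*A/9 - Z*(A + Z)/9 (F(Z, A) = -((A + Z)*Z - 35*A)/9 = -(Z*(A + Z) - 35*A)/9 = -(-35*A + Z*(A + Z))/9 = 35*A/9 - Z*(A + Z)/9)
-3343 - F(-27, 37) = -3343 - (-⅑*(-27)² + (35/9)*37 - ⅑*37*(-27)) = -3343 - (-⅑*729 + 1295/9 + 111) = -3343 - (-81 + 1295/9 + 111) = -3343 - 1*1565/9 = -3343 - 1565/9 = -31652/9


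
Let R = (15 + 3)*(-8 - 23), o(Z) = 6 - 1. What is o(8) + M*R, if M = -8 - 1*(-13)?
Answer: -2785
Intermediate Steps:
o(Z) = 5
M = 5 (M = -8 + 13 = 5)
R = -558 (R = 18*(-31) = -558)
o(8) + M*R = 5 + 5*(-558) = 5 - 2790 = -2785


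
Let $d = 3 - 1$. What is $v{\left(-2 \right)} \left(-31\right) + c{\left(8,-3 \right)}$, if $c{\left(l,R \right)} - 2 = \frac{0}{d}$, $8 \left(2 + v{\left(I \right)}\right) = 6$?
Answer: $\frac{163}{4} \approx 40.75$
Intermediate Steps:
$v{\left(I \right)} = - \frac{5}{4}$ ($v{\left(I \right)} = -2 + \frac{1}{8} \cdot 6 = -2 + \frac{3}{4} = - \frac{5}{4}$)
$d = 2$ ($d = 3 - 1 = 2$)
$c{\left(l,R \right)} = 2$ ($c{\left(l,R \right)} = 2 + \frac{0}{2} = 2 + 0 \cdot \frac{1}{2} = 2 + 0 = 2$)
$v{\left(-2 \right)} \left(-31\right) + c{\left(8,-3 \right)} = \left(- \frac{5}{4}\right) \left(-31\right) + 2 = \frac{155}{4} + 2 = \frac{163}{4}$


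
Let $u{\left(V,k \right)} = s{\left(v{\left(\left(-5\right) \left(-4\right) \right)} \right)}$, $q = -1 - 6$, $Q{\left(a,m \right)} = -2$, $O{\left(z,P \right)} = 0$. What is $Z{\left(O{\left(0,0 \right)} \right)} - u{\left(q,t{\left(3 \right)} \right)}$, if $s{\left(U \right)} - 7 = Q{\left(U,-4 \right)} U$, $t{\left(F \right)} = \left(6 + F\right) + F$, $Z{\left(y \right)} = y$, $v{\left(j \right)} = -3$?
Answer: $-13$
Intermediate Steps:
$t{\left(F \right)} = 6 + 2 F$
$q = -7$ ($q = -1 - 6 = -7$)
$s{\left(U \right)} = 7 - 2 U$
$u{\left(V,k \right)} = 13$ ($u{\left(V,k \right)} = 7 - -6 = 7 + 6 = 13$)
$Z{\left(O{\left(0,0 \right)} \right)} - u{\left(q,t{\left(3 \right)} \right)} = 0 - 13 = -13$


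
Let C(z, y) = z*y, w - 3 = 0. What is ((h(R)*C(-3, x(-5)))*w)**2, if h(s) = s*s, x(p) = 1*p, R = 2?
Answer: 32400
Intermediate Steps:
x(p) = p
w = 3 (w = 3 + 0 = 3)
C(z, y) = y*z
h(s) = s**2
((h(R)*C(-3, x(-5)))*w)**2 = ((2**2*(-5*(-3)))*3)**2 = ((4*15)*3)**2 = (60*3)**2 = 180**2 = 32400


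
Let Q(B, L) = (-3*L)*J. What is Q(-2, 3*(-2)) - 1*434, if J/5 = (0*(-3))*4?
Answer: -434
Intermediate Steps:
J = 0 (J = 5*((0*(-3))*4) = 5*(0*4) = 5*0 = 0)
Q(B, L) = 0 (Q(B, L) = -3*L*0 = 0)
Q(-2, 3*(-2)) - 1*434 = 0 - 1*434 = 0 - 434 = -434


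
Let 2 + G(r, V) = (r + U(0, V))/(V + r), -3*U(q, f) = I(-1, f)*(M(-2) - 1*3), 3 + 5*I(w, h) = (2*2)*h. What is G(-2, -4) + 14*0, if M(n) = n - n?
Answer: -31/30 ≈ -1.0333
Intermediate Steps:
M(n) = 0
I(w, h) = -⅗ + 4*h/5 (I(w, h) = -⅗ + ((2*2)*h)/5 = -⅗ + (4*h)/5 = -⅗ + 4*h/5)
U(q, f) = -⅗ + 4*f/5 (U(q, f) = -(-⅗ + 4*f/5)*(0 - 1*3)/3 = -(-⅗ + 4*f/5)*(0 - 3)/3 = -(-⅗ + 4*f/5)*(-3)/3 = -(9/5 - 12*f/5)/3 = -⅗ + 4*f/5)
G(r, V) = -2 + (-⅗ + r + 4*V/5)/(V + r) (G(r, V) = -2 + (r + (-⅗ + 4*V/5))/(V + r) = -2 + (-⅗ + r + 4*V/5)/(V + r))
G(-2, -4) + 14*0 = (-⅗ - 1*(-2) - 6/5*(-4))/(-4 - 2) + 14*0 = (-⅗ + 2 + 24/5)/(-6) + 0 = -⅙*31/5 + 0 = -31/30 + 0 = -31/30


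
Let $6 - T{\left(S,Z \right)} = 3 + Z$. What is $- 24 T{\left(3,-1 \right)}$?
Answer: $-96$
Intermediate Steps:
$T{\left(S,Z \right)} = 3 - Z$ ($T{\left(S,Z \right)} = 6 - \left(3 + Z\right) = 3 - Z$)
$- 24 T{\left(3,-1 \right)} = - 24 \left(3 - -1\right) = - 24 \left(3 + 1\right) = \left(-24\right) 4 = -96$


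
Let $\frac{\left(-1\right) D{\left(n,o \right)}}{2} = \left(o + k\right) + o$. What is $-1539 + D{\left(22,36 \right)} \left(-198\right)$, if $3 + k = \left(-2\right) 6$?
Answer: $21033$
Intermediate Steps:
$k = -15$ ($k = -3 - 12 = -15$)
$D{\left(n,o \right)} = 30 - 4 o$ ($D{\left(n,o \right)} = - 2 \left(\left(o - 15\right) + o\right) = - 2 \left(\left(-15 + o\right) + o\right) = - 2 \left(-15 + 2 o\right) = 30 - 4 o$)
$-1539 + D{\left(22,36 \right)} \left(-198\right) = -1539 + \left(30 - 144\right) \left(-198\right) = -1539 - -22572 = -1539 + 22572 = 21033$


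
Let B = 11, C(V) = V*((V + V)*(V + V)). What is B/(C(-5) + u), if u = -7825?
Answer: -11/8325 ≈ -0.0013213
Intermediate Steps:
C(V) = 4*V**3 (C(V) = V*((2*V)*(2*V)) = V*(4*V**2) = 4*V**3)
B/(C(-5) + u) = 11/(4*(-5)**3 - 7825) = 11/(4*(-125) - 7825) = 11/(-500 - 7825) = 11/(-8325) = -1/8325*11 = -11/8325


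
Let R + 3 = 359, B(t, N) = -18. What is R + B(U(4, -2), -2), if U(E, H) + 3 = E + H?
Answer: 338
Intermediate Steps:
U(E, H) = -3 + E + H (U(E, H) = -3 + (E + H) = -3 + E + H)
R = 356 (R = -3 + 359 = 356)
R + B(U(4, -2), -2) = 356 - 18 = 338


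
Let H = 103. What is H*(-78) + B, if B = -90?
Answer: -8124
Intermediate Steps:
H*(-78) + B = 103*(-78) - 90 = -8034 - 90 = -8124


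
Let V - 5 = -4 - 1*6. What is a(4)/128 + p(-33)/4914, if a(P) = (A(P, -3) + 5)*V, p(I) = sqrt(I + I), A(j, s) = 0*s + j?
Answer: -45/128 + I*sqrt(66)/4914 ≈ -0.35156 + 0.0016532*I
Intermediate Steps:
A(j, s) = j (A(j, s) = 0 + j = j)
V = -5 (V = 5 + (-4 - 1*6) = 5 + (-4 - 6) = 5 - 10 = -5)
p(I) = sqrt(2)*sqrt(I) (p(I) = sqrt(2*I) = sqrt(2)*sqrt(I))
a(P) = -25 - 5*P (a(P) = (P + 5)*(-5) = (5 + P)*(-5) = -25 - 5*P)
a(4)/128 + p(-33)/4914 = (-25 - 5*4)/128 + (sqrt(2)*sqrt(-33))/4914 = (-25 - 20)*(1/128) + (sqrt(2)*(I*sqrt(33)))*(1/4914) = -45*1/128 + (I*sqrt(66))*(1/4914) = -45/128 + I*sqrt(66)/4914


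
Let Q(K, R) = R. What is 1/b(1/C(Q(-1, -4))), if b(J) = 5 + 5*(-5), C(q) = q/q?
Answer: -1/20 ≈ -0.050000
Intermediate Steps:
C(q) = 1
b(J) = -20 (b(J) = 5 - 25 = -20)
1/b(1/C(Q(-1, -4))) = 1/(-20) = -1/20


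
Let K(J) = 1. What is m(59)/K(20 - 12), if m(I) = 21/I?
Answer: 21/59 ≈ 0.35593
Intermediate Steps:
m(59)/K(20 - 12) = (21/59)/1 = (21*(1/59))*1 = (21/59)*1 = 21/59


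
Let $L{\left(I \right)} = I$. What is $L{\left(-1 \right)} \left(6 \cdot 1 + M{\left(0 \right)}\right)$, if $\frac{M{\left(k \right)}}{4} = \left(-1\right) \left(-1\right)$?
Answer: $-10$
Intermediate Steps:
$M{\left(k \right)} = 4$ ($M{\left(k \right)} = 4 \left(\left(-1\right) \left(-1\right)\right) = 4 \cdot 1 = 4$)
$L{\left(-1 \right)} \left(6 \cdot 1 + M{\left(0 \right)}\right) = - (6 \cdot 1 + 4) = - (6 + 4) = \left(-1\right) 10 = -10$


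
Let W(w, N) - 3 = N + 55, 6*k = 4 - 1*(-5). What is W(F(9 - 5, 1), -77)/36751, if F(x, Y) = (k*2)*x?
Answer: -19/36751 ≈ -0.00051699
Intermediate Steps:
k = 3/2 (k = (4 - 1*(-5))/6 = (4 + 5)/6 = (1/6)*9 = 3/2 ≈ 1.5000)
F(x, Y) = 3*x (F(x, Y) = ((3/2)*2)*x = 3*x)
W(w, N) = 58 + N (W(w, N) = 3 + (N + 55) = 3 + (55 + N) = 58 + N)
W(F(9 - 5, 1), -77)/36751 = (58 - 77)/36751 = -19*1/36751 = -19/36751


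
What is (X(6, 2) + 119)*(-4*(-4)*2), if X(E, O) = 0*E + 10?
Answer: 4128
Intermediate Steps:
X(E, O) = 10 (X(E, O) = 0 + 10 = 10)
(X(6, 2) + 119)*(-4*(-4)*2) = (10 + 119)*(-4*(-4)*2) = 129*(16*2) = 129*32 = 4128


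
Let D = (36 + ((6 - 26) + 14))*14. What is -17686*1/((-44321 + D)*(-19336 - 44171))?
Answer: -17686/2788020807 ≈ -6.3436e-6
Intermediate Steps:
D = 420 (D = (36 + (-20 + 14))*14 = (36 - 6)*14 = 30*14 = 420)
-17686*1/((-44321 + D)*(-19336 - 44171)) = -17686*1/((-44321 + 420)*(-19336 - 44171)) = -17686/((-63507*(-43901))) = -17686/2788020807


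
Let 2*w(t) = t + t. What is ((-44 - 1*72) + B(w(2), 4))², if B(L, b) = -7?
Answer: 15129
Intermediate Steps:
w(t) = t (w(t) = (t + t)/2 = (2*t)/2 = t)
((-44 - 1*72) + B(w(2), 4))² = ((-44 - 1*72) - 7)² = ((-44 - 72) - 7)² = (-116 - 7)² = (-123)² = 15129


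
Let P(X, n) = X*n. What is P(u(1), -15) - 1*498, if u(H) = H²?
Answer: -513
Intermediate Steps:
P(u(1), -15) - 1*498 = 1²*(-15) - 1*498 = 1*(-15) - 498 = -15 - 498 = -513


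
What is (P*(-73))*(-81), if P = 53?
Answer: 313389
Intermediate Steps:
(P*(-73))*(-81) = (53*(-73))*(-81) = -3869*(-81) = 313389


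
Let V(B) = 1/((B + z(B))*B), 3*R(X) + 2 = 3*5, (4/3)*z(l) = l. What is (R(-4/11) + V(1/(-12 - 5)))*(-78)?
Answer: -92534/7 ≈ -13219.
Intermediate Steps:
z(l) = 3*l/4
R(X) = 13/3 (R(X) = -⅔ + (3*5)/3 = -⅔ + (⅓)*15 = -⅔ + 5 = 13/3)
V(B) = 4/(7*B²) (V(B) = 1/((B + 3*B/4)*B) = 1/(((7*B/4))*B) = (4/(7*B))/B = 4/(7*B²))
(R(-4/11) + V(1/(-12 - 5)))*(-78) = (13/3 + 4/(7*(1/(-12 - 5))²))*(-78) = (13/3 + 4/(7*(1/(-17))²))*(-78) = (13/3 + 4/(7*(-1/17)²))*(-78) = (13/3 + (4/7)*289)*(-78) = (13/3 + 1156/7)*(-78) = (3559/21)*(-78) = -92534/7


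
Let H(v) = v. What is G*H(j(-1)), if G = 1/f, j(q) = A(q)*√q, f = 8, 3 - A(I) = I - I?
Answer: 3*I/8 ≈ 0.375*I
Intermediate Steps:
A(I) = 3 (A(I) = 3 - (I - I) = 3 - 1*0 = 3 + 0 = 3)
j(q) = 3*√q
G = ⅛ (G = 1/8 = ⅛ ≈ 0.12500)
G*H(j(-1)) = (3*√(-1))/8 = (3*I)/8 = 3*I/8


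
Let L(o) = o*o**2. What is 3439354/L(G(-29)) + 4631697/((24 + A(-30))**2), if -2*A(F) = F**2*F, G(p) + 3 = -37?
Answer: -311883194619/5806304000 ≈ -53.715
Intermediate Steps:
G(p) = -40 (G(p) = -3 - 37 = -40)
L(o) = o**3
A(F) = -F**3/2 (A(F) = -F**2*F/2 = -F**3/2)
3439354/L(G(-29)) + 4631697/((24 + A(-30))**2) = 3439354/((-40)**3) + 4631697/((24 - 1/2*(-30)**3)**2) = 3439354/(-64000) + 4631697/((24 - 1/2*(-27000))**2) = 3439354*(-1/64000) + 4631697/((24 + 13500)**2) = -1719677/32000 + 4631697/(13524**2) = -1719677/32000 + 4631697/182898576 = -1719677/32000 + 4631697*(1/182898576) = -1719677/32000 + 73519/2903152 = -311883194619/5806304000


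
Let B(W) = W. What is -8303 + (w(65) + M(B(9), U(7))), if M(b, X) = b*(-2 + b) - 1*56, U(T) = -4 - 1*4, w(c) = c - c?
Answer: -8296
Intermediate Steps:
w(c) = 0
U(T) = -8 (U(T) = -4 - 4 = -8)
M(b, X) = -56 + b*(-2 + b) (M(b, X) = b*(-2 + b) - 56 = -56 + b*(-2 + b))
-8303 + (w(65) + M(B(9), U(7))) = -8303 + (0 + (-56 + 9² - 2*9)) = -8303 + (0 + (-56 + 81 - 18)) = -8303 + (0 + 7) = -8303 + 7 = -8296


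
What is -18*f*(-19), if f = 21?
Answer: 7182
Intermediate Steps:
-18*f*(-19) = -18*21*(-19) = -378*(-19) = 7182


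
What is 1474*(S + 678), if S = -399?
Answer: 411246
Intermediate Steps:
1474*(S + 678) = 1474*(-399 + 678) = 1474*279 = 411246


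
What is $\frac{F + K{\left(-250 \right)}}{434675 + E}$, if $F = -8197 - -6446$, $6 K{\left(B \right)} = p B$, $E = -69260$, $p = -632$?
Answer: $\frac{73747}{1096245} \approx 0.067272$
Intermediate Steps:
$K{\left(B \right)} = - \frac{316 B}{3}$ ($K{\left(B \right)} = \frac{\left(-632\right) B}{6} = - \frac{316 B}{3}$)
$F = -1751$ ($F = -8197 + 6446 = -1751$)
$\frac{F + K{\left(-250 \right)}}{434675 + E} = \frac{-1751 - - \frac{79000}{3}}{434675 - 69260} = \frac{-1751 + \frac{79000}{3}}{365415} = \frac{73747}{3} \cdot \frac{1}{365415} = \frac{73747}{1096245}$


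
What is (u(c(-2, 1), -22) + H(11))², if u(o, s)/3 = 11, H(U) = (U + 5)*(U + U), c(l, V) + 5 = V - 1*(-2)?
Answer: 148225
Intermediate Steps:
c(l, V) = -3 + V (c(l, V) = -5 + (V - 1*(-2)) = -5 + (V + 2) = -5 + (2 + V) = -3 + V)
H(U) = 2*U*(5 + U) (H(U) = (5 + U)*(2*U) = 2*U*(5 + U))
u(o, s) = 33 (u(o, s) = 3*11 = 33)
(u(c(-2, 1), -22) + H(11))² = (33 + 2*11*(5 + 11))² = (33 + 2*11*16)² = (33 + 352)² = 385² = 148225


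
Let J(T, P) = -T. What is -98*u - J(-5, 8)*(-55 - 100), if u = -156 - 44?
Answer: 20375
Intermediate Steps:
u = -200
-98*u - J(-5, 8)*(-55 - 100) = -98*(-200) - (-1*(-5))*(-55 - 100) = 19600 - 5*(-155) = 19600 - 1*(-775) = 19600 + 775 = 20375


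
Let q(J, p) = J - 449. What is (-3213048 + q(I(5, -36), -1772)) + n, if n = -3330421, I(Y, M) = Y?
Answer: -6543913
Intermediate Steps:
q(J, p) = -449 + J
(-3213048 + q(I(5, -36), -1772)) + n = (-3213048 + (-449 + 5)) - 3330421 = (-3213048 - 444) - 3330421 = -3213492 - 3330421 = -6543913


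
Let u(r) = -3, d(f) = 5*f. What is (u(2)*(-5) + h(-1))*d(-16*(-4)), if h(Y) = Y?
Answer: 4480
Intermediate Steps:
(u(2)*(-5) + h(-1))*d(-16*(-4)) = (-3*(-5) - 1)*(5*(-16*(-4))) = (15 - 1)*(5*64) = 14*320 = 4480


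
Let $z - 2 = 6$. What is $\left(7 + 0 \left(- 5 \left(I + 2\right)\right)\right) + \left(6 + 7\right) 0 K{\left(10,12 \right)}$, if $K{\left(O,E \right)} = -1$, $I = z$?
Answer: $7$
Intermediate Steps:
$z = 8$ ($z = 2 + 6 = 8$)
$I = 8$
$\left(7 + 0 \left(- 5 \left(I + 2\right)\right)\right) + \left(6 + 7\right) 0 K{\left(10,12 \right)} = \left(7 + 0 \left(- 5 \left(8 + 2\right)\right)\right) + \left(6 + 7\right) 0 \left(-1\right) = \left(7 + 0 \left(\left(-5\right) 10\right)\right) + 13 \cdot 0 \left(-1\right) = \left(7 + 0 \left(-50\right)\right) + 0 \left(-1\right) = \left(7 + 0\right) + 0 = 7 + 0 = 7$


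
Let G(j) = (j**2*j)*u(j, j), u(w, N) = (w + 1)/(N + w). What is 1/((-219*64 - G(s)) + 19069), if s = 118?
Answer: -1/823425 ≈ -1.2144e-6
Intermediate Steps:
u(w, N) = (1 + w)/(N + w)
G(j) = j**2*(1 + j)/2 (G(j) = (j**2*j)*((1 + j)/(j + j)) = j**3*((1 + j)/((2*j))) = j**3*((1/(2*j))*(1 + j)) = j**3*((1 + j)/(2*j)) = j**2*(1 + j)/2)
1/((-219*64 - G(s)) + 19069) = 1/((-219*64 - 118**2*(1 + 118)/2) + 19069) = 1/((-14016 - 13924*119/2) + 19069) = 1/((-14016 - 1*828478) + 19069) = 1/((-14016 - 828478) + 19069) = 1/(-842494 + 19069) = 1/(-823425) = -1/823425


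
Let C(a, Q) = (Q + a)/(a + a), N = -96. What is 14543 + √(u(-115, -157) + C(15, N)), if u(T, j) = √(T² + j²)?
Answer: 14543 + √(-270 + 100*√37874)/10 ≈ 14557.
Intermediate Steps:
C(a, Q) = (Q + a)/(2*a) (C(a, Q) = (Q + a)/((2*a)) = (Q + a)*(1/(2*a)) = (Q + a)/(2*a))
14543 + √(u(-115, -157) + C(15, N)) = 14543 + √(√((-115)² + (-157)²) + (½)*(-96 + 15)/15) = 14543 + √(√(13225 + 24649) + (½)*(1/15)*(-81)) = 14543 + √(√37874 - 27/10) = 14543 + √(-27/10 + √37874)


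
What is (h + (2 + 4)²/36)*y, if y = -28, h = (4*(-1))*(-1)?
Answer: -140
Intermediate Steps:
h = 4 (h = -4*(-1) = 4)
(h + (2 + 4)²/36)*y = (4 + (2 + 4)²/36)*(-28) = (4 + 6²*(1/36))*(-28) = (4 + 36*(1/36))*(-28) = (4 + 1)*(-28) = 5*(-28) = -140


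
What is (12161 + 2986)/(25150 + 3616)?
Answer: 15147/28766 ≈ 0.52656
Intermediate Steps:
(12161 + 2986)/(25150 + 3616) = 15147/28766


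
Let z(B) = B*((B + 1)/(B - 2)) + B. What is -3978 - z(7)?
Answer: -19981/5 ≈ -3996.2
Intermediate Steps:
z(B) = B + B*(1 + B)/(-2 + B) (z(B) = B*((1 + B)/(-2 + B)) + B = B*(1 + B)/(-2 + B) + B = B + B*(1 + B)/(-2 + B))
-3978 - z(7) = -3978 - 7*(-1 + 2*7)/(-2 + 7) = -3978 - 7*(-1 + 14)/5 = -3978 - 7*13/5 = -3978 - 1*91/5 = -3978 - 91/5 = -19981/5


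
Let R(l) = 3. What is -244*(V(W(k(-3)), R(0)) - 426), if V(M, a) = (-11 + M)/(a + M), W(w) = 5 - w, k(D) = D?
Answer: 1144116/11 ≈ 1.0401e+5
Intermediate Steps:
V(M, a) = (-11 + M)/(M + a)
-244*(V(W(k(-3)), R(0)) - 426) = -244*((-11 + (5 - 1*(-3)))/((5 - 1*(-3)) + 3) - 426) = -244*((-11 + (5 + 3))/((5 + 3) + 3) - 426) = -244*((-11 + 8)/(8 + 3) - 426) = -244*(-3/11 - 426) = -244*(-4689/11) = 1144116/11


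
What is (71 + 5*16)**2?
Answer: 22801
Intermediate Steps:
(71 + 5*16)**2 = (71 + 80)**2 = 151**2 = 22801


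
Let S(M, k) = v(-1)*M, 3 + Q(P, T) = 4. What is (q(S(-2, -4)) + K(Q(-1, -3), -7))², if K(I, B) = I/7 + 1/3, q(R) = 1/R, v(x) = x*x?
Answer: 1/1764 ≈ 0.00056689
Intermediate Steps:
v(x) = x²
Q(P, T) = 1 (Q(P, T) = -3 + 4 = 1)
S(M, k) = M (S(M, k) = (-1)²*M = 1*M = M)
K(I, B) = ⅓ + I/7 (K(I, B) = I*(⅐) + 1*(⅓) = I/7 + ⅓ = ⅓ + I/7)
(q(S(-2, -4)) + K(Q(-1, -3), -7))² = (1/(-2) + (⅓ + (⅐)*1))² = (-½ + (⅓ + ⅐))² = (-½ + 10/21)² = (-1/42)² = 1/1764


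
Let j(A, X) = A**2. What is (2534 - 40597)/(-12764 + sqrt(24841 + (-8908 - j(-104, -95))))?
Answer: 485836132/162914579 + 38063*sqrt(5117)/162914579 ≈ 2.9989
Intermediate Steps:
(2534 - 40597)/(-12764 + sqrt(24841 + (-8908 - j(-104, -95)))) = (2534 - 40597)/(-12764 + sqrt(24841 + (-8908 - 1*(-104)**2))) = -38063/(-12764 + sqrt(24841 + (-8908 - 1*10816))) = -38063/(-12764 + sqrt(24841 + (-8908 - 10816))) = -38063/(-12764 + sqrt(24841 - 19724)) = -38063/(-12764 + sqrt(5117))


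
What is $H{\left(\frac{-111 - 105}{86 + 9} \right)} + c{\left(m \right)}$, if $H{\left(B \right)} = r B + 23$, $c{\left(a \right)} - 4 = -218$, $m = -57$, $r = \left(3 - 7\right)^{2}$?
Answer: $- \frac{21601}{95} \approx -227.38$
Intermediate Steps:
$r = 16$ ($r = \left(-4\right)^{2} = 16$)
$c{\left(a \right)} = -214$ ($c{\left(a \right)} = 4 - 218 = -214$)
$H{\left(B \right)} = 23 + 16 B$ ($H{\left(B \right)} = 16 B + 23 = 23 + 16 B$)
$H{\left(\frac{-111 - 105}{86 + 9} \right)} + c{\left(m \right)} = \left(23 + 16 \frac{-111 - 105}{86 + 9}\right) - 214 = \left(23 + 16 \left(- \frac{216}{95}\right)\right) - 214 = \left(23 - \frac{3456}{95}\right) - 214 = - \frac{1271}{95} - 214 = - \frac{21601}{95}$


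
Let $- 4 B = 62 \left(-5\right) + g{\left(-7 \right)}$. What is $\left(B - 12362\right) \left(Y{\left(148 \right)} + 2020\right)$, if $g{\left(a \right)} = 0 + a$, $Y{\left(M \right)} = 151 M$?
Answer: $-299306052$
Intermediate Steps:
$g{\left(a \right)} = a$
$B = \frac{317}{4}$ ($B = - \frac{62 \left(-5\right) - 7}{4} = - \frac{-310 - 7}{4} = \left(- \frac{1}{4}\right) \left(-317\right) = \frac{317}{4} \approx 79.25$)
$\left(B - 12362\right) \left(Y{\left(148 \right)} + 2020\right) = \left(\frac{317}{4} - 12362\right) \left(151 \cdot 148 + 2020\right) = - \frac{49131 \left(22348 + 2020\right)}{4} = \left(- \frac{49131}{4}\right) 24368 = -299306052$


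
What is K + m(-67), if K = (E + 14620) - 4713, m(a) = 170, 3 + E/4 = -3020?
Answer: -2015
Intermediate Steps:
E = -12092 (E = -12 + 4*(-3020) = -12 - 12080 = -12092)
K = -2185 (K = (-12092 + 14620) - 4713 = 2528 - 4713 = -2185)
K + m(-67) = -2185 + 170 = -2015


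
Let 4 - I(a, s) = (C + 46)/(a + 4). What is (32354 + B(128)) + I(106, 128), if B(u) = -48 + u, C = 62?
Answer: 1784036/55 ≈ 32437.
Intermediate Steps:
I(a, s) = 4 - 108/(4 + a) (I(a, s) = 4 - (62 + 46)/(a + 4) = 4 - 108/(4 + a))
(32354 + B(128)) + I(106, 128) = (32354 + (-48 + 128)) + 4*(-23 + 106)/(4 + 106) = (32354 + 80) + 4*83/110 = 32434 + 4*(1/110)*83 = 32434 + 166/55 = 1784036/55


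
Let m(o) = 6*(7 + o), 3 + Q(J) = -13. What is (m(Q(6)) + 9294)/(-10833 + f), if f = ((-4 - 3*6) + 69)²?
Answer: -15/14 ≈ -1.0714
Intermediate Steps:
Q(J) = -16 (Q(J) = -3 - 13 = -16)
m(o) = 42 + 6*o
f = 2209 (f = ((-4 - 18) + 69)² = (-22 + 69)² = 47² = 2209)
(m(Q(6)) + 9294)/(-10833 + f) = ((42 + 6*(-16)) + 9294)/(-10833 + 2209) = ((42 - 96) + 9294)/(-8624) = (-54 + 9294)*(-1/8624) = 9240*(-1/8624) = -15/14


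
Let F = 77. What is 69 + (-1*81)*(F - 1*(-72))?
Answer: -12000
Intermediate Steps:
69 + (-1*81)*(F - 1*(-72)) = 69 + (-1*81)*(77 - 1*(-72)) = 69 - 81*(77 + 72) = 69 - 81*149 = 69 - 12069 = -12000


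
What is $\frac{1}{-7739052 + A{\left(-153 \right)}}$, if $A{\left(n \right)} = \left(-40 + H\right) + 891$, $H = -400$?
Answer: $- \frac{1}{7738601} \approx -1.2922 \cdot 10^{-7}$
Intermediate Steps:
$A{\left(n \right)} = 451$ ($A{\left(n \right)} = \left(-40 - 400\right) + 891 = -440 + 891 = 451$)
$\frac{1}{-7739052 + A{\left(-153 \right)}} = \frac{1}{-7739052 + 451} = \frac{1}{-7738601} = - \frac{1}{7738601}$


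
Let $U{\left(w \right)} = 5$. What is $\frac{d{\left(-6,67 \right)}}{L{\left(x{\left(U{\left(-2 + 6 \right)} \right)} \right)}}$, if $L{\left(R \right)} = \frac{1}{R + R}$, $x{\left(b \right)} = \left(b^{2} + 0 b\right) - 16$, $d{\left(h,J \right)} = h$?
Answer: $-108$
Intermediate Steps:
$x{\left(b \right)} = -16 + b^{2}$ ($x{\left(b \right)} = \left(b^{2} + 0\right) - 16 = b^{2} - 16 = -16 + b^{2}$)
$L{\left(R \right)} = \frac{1}{2 R}$
$\frac{d{\left(-6,67 \right)}}{L{\left(x{\left(U{\left(-2 + 6 \right)} \right)} \right)}} = - \frac{6}{\frac{1}{2} \frac{1}{-16 + 5^{2}}} = - \frac{6}{\frac{1}{2} \frac{1}{-16 + 25}} = - \frac{6}{\frac{1}{2} \cdot \frac{1}{9}} = - 6 \frac{1}{\frac{1}{18}} = \left(-6\right) 18 = -108$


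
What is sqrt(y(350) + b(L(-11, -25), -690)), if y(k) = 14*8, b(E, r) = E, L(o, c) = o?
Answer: sqrt(101) ≈ 10.050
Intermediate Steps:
y(k) = 112
sqrt(y(350) + b(L(-11, -25), -690)) = sqrt(112 - 11) = sqrt(101)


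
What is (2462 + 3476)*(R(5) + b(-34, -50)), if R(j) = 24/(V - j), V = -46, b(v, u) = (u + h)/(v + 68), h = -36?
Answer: -17814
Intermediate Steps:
b(v, u) = (-36 + u)/(68 + v) (b(v, u) = (u - 36)/(v + 68) = (-36 + u)/(68 + v))
R(j) = 24/(-46 - j)
(2462 + 3476)*(R(5) + b(-34, -50)) = (2462 + 3476)*(-24/(46 + 5) + (-36 - 50)/(68 - 34)) = 5938*(-24/51 - 86/34) = 5938*(-24*1/51 + (1/34)*(-86)) = 5938*(-8/17 - 43/17) = 5938*(-3) = -17814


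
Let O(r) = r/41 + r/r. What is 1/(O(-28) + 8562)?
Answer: 41/351055 ≈ 0.00011679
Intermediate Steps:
O(r) = 1 + r/41 (O(r) = r*(1/41) + 1 = r/41 + 1 = 1 + r/41)
1/(O(-28) + 8562) = 1/((1 + (1/41)*(-28)) + 8562) = 1/((1 - 28/41) + 8562) = 1/(13/41 + 8562) = 1/(351055/41) = 41/351055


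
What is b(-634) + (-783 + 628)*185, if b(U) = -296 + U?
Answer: -29605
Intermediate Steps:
b(-634) + (-783 + 628)*185 = (-296 - 634) + (-783 + 628)*185 = -930 - 155*185 = -930 - 28675 = -29605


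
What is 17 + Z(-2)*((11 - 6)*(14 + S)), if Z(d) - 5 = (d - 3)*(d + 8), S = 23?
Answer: -4608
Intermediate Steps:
Z(d) = 5 + (-3 + d)*(8 + d) (Z(d) = 5 + (d - 3)*(d + 8) = 5 + (-3 + d)*(8 + d))
17 + Z(-2)*((11 - 6)*(14 + S)) = 17 + (-19 + (-2)² + 5*(-2))*((11 - 6)*(14 + 23)) = 17 + (-19 + 4 - 10)*(5*37) = 17 - 25*185 = 17 - 4625 = -4608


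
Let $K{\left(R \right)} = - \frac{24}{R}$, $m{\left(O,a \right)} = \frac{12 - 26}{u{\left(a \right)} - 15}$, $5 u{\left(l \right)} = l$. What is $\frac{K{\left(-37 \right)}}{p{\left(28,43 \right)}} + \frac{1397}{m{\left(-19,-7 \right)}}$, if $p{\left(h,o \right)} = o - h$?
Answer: $\frac{423861}{259} \approx 1636.5$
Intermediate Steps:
$u{\left(l \right)} = \frac{l}{5}$
$m{\left(O,a \right)} = - \frac{14}{-15 + \frac{a}{5}}$ ($m{\left(O,a \right)} = \frac{12 - 26}{\frac{a}{5} - 15} = - \frac{14}{-15 + \frac{a}{5}}$)
$\frac{K{\left(-37 \right)}}{p{\left(28,43 \right)}} + \frac{1397}{m{\left(-19,-7 \right)}} = \frac{\left(-24\right) \frac{1}{-37}}{43 - 28} + \frac{1397}{\left(-70\right) \frac{1}{-75 - 7}} = \frac{\left(-24\right) \left(- \frac{1}{37}\right)}{43 - 28} + \frac{1397}{\left(-70\right) \frac{1}{-82}} = \frac{24}{37 \cdot 15} + \frac{1397}{\left(-70\right) \left(- \frac{1}{82}\right)} = \frac{24}{37} \cdot \frac{1}{15} + \frac{1397}{\frac{35}{41}} = \frac{8}{185} + 1397 \cdot \frac{41}{35} = \frac{8}{185} + \frac{57277}{35} = \frac{423861}{259}$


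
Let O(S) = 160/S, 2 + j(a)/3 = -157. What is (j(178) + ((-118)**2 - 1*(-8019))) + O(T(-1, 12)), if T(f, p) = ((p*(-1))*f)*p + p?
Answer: 837214/39 ≈ 21467.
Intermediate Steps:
T(f, p) = p - f*p**2 (T(f, p) = ((-p)*f)*p + p = (-f*p)*p + p = -f*p**2 + p = p - f*p**2)
j(a) = -477 (j(a) = -6 + 3*(-157) = -6 - 471 = -477)
(j(178) + ((-118)**2 - 1*(-8019))) + O(T(-1, 12)) = (-477 + ((-118)**2 - 1*(-8019))) + 160/((12*(1 - 1*(-1)*12))) = (-477 + (13924 + 8019)) + 160/((12*(1 + 12))) = (-477 + 21943) + 160/((12*13)) = 21466 + 160/156 = 21466 + 160*(1/156) = 21466 + 40/39 = 837214/39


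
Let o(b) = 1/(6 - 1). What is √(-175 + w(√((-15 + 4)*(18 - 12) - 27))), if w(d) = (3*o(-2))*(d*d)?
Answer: I*√5770/5 ≈ 15.192*I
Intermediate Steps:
o(b) = ⅕ (o(b) = 1/5 = ⅕)
w(d) = 3*d²/5 (w(d) = (3*(⅕))*(d*d) = 3*d²/5)
√(-175 + w(√((-15 + 4)*(18 - 12) - 27))) = √(-175 + 3*(√((-15 + 4)*(18 - 12) - 27))²/5) = √(-175 + 3*(√(-11*6 - 27))²/5) = √(-175 + 3*(√(-66 - 27))²/5) = √(-175 + 3*(√(-93))²/5) = √(-175 + 3*(I*√93)²/5) = √(-175 + (⅗)*(-93)) = √(-175 - 279/5) = √(-1154/5) = I*√5770/5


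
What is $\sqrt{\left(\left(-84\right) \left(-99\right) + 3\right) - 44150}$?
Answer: $i \sqrt{35831} \approx 189.29 i$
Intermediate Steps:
$\sqrt{\left(\left(-84\right) \left(-99\right) + 3\right) - 44150} = \sqrt{\left(8316 + 3\right) - 44150} = \sqrt{8319 - 44150} = \sqrt{-35831} = i \sqrt{35831}$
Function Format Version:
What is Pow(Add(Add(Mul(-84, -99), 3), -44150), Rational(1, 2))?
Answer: Mul(I, Pow(35831, Rational(1, 2))) ≈ Mul(189.29, I)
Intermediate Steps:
Pow(Add(Add(Mul(-84, -99), 3), -44150), Rational(1, 2)) = Pow(Add(Add(8316, 3), -44150), Rational(1, 2)) = Pow(Add(8319, -44150), Rational(1, 2)) = Pow(-35831, Rational(1, 2)) = Mul(I, Pow(35831, Rational(1, 2)))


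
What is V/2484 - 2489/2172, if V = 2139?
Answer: -464/1629 ≈ -0.28484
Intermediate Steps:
V/2484 - 2489/2172 = 2139/2484 - 2489/2172 = 2139*(1/2484) - 2489*1/2172 = 31/36 - 2489/2172 = -464/1629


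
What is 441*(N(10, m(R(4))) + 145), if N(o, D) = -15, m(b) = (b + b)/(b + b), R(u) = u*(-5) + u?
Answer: 57330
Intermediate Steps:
R(u) = -4*u (R(u) = -5*u + u = -4*u)
m(b) = 1 (m(b) = (2*b)/((2*b)) = (2*b)*(1/(2*b)) = 1)
441*(N(10, m(R(4))) + 145) = 441*(-15 + 145) = 441*130 = 57330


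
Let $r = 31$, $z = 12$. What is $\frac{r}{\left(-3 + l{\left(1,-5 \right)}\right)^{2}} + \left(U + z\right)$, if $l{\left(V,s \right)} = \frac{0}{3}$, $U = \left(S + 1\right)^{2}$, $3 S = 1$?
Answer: $\frac{155}{9} \approx 17.222$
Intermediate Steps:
$S = \frac{1}{3}$ ($S = \frac{1}{3} \cdot 1 = \frac{1}{3} \approx 0.33333$)
$U = \frac{16}{9}$ ($U = \left(\frac{1}{3} + 1\right)^{2} = \left(\frac{4}{3}\right)^{2} = \frac{16}{9} \approx 1.7778$)
$l{\left(V,s \right)} = 0$ ($l{\left(V,s \right)} = 0 \cdot \frac{1}{3} = 0$)
$\frac{r}{\left(-3 + l{\left(1,-5 \right)}\right)^{2}} + \left(U + z\right) = \frac{1}{\left(-3 + 0\right)^{2}} \cdot 31 + \left(\frac{16}{9} + 12\right) = \frac{1}{\left(-3\right)^{2}} \cdot 31 + \frac{124}{9} = \frac{1}{9} \cdot 31 + \frac{124}{9} = \frac{31}{9} + \frac{124}{9} = \frac{155}{9}$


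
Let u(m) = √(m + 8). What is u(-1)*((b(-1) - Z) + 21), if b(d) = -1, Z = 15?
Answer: 5*√7 ≈ 13.229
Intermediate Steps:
u(m) = √(8 + m)
u(-1)*((b(-1) - Z) + 21) = √(8 - 1)*((-1 - 1*15) + 21) = √7*((-1 - 15) + 21) = √7*(-16 + 21) = √7*5 = 5*√7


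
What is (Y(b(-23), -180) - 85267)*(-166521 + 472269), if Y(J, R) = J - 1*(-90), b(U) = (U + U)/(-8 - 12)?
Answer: -130209970878/5 ≈ -2.6042e+10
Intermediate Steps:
b(U) = -U/10 (b(U) = (2*U)/(-20) = (2*U)*(-1/20) = -U/10)
Y(J, R) = 90 + J (Y(J, R) = J + 90 = 90 + J)
(Y(b(-23), -180) - 85267)*(-166521 + 472269) = ((90 - ⅒*(-23)) - 85267)*(-166521 + 472269) = ((90 + 23/10) - 85267)*305748 = (923/10 - 85267)*305748 = -851747/10*305748 = -130209970878/5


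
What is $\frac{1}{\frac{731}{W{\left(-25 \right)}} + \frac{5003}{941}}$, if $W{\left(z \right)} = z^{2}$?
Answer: $\frac{588125}{3814746} \approx 0.15417$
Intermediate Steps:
$\frac{1}{\frac{731}{W{\left(-25 \right)}} + \frac{5003}{941}} = \frac{1}{\frac{731}{\left(-25\right)^{2}} + \frac{5003}{941}} = \frac{1}{\frac{731}{625} + 5003 \cdot \frac{1}{941}} = \frac{1}{731 \cdot \frac{1}{625} + \frac{5003}{941}} = \frac{1}{\frac{731}{625} + \frac{5003}{941}} = \frac{1}{\frac{3814746}{588125}} = \frac{588125}{3814746}$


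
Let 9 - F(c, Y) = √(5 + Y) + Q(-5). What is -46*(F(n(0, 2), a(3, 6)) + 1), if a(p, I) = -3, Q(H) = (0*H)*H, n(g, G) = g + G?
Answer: -460 + 46*√2 ≈ -394.95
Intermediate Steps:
n(g, G) = G + g
Q(H) = 0 (Q(H) = 0*H = 0)
F(c, Y) = 9 - √(5 + Y) (F(c, Y) = 9 - (√(5 + Y) + 0) = 9 - √(5 + Y))
-46*(F(n(0, 2), a(3, 6)) + 1) = -46*((9 - √(5 - 3)) + 1) = -46*((9 - √2) + 1) = -46*(10 - √2) = -460 + 46*√2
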